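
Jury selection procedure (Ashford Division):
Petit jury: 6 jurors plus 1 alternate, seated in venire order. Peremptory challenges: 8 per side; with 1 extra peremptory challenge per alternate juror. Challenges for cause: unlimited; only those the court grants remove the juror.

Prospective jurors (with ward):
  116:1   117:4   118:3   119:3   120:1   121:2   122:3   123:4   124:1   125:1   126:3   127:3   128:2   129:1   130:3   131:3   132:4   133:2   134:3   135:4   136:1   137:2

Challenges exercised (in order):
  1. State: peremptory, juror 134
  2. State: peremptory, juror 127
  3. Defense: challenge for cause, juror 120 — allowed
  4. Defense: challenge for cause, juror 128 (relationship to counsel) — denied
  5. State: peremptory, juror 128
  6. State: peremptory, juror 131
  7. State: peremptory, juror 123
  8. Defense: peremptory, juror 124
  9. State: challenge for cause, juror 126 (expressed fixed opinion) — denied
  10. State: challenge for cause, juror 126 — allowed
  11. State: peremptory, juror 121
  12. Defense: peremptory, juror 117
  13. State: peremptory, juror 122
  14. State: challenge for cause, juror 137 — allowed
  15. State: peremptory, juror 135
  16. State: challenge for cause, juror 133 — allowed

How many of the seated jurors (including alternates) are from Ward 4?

1

Removed: #117, #120, #121, #122, #123, #124, #126, #127, #128, #131, #133, #134, #135, #137.
Seated (7 incl. alternates): #116, #118, #119, #125, #129, #130, #132.
Of those, in Ward 4: #132 → 1.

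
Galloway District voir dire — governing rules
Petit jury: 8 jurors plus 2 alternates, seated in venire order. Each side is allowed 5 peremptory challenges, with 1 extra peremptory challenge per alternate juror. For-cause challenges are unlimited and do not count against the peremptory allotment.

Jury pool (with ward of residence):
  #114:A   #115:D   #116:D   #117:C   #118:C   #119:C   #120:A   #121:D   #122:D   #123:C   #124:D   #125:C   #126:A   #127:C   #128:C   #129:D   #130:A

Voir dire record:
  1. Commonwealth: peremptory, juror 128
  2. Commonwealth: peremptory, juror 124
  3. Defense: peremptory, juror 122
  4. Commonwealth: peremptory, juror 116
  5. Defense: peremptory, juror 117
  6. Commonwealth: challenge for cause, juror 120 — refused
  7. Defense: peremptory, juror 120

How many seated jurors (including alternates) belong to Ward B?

Removed: #116, #117, #120, #122, #124, #128.
Seated (10 incl. alternates): #114, #115, #118, #119, #121, #123, #125, #126, #127, #129.
None of those are in Ward B → 0.

0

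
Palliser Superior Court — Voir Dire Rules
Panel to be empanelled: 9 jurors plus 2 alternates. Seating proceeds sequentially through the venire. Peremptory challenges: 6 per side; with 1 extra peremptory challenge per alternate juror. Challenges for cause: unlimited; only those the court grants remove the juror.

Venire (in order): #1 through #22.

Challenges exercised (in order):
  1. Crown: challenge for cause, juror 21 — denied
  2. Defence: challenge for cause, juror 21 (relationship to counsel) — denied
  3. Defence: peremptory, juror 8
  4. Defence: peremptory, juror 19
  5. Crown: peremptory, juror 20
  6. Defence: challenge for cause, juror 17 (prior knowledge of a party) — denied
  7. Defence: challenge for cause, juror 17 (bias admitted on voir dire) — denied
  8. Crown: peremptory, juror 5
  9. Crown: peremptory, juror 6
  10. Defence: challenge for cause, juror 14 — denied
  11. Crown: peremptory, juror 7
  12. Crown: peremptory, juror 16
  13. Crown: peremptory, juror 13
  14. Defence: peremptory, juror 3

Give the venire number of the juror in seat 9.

15

Removed: #3, #5, #6, #7, #8, #13, #16, #19, #20. (#14, #17, #21 stay — for-cause denied.)
Seating in order: seats 1–9 → #1, #2, #4, #9, #10, #11, #12, #14, #15; alternates → #17, #18.
So seat 9 is #15.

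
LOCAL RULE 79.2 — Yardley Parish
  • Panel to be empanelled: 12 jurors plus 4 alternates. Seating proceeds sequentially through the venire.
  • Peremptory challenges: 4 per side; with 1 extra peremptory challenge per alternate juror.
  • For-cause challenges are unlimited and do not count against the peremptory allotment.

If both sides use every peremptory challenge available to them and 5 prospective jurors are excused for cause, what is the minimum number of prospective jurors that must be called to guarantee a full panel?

37

Seats to fill: 12 + 4 alternates = 16.
Peremptories: 4 + 1×4 = 8 per side × 2 sides = 16.
For-cause removals: 5.
Minimum venire: 16 + 16 + 5 = 37.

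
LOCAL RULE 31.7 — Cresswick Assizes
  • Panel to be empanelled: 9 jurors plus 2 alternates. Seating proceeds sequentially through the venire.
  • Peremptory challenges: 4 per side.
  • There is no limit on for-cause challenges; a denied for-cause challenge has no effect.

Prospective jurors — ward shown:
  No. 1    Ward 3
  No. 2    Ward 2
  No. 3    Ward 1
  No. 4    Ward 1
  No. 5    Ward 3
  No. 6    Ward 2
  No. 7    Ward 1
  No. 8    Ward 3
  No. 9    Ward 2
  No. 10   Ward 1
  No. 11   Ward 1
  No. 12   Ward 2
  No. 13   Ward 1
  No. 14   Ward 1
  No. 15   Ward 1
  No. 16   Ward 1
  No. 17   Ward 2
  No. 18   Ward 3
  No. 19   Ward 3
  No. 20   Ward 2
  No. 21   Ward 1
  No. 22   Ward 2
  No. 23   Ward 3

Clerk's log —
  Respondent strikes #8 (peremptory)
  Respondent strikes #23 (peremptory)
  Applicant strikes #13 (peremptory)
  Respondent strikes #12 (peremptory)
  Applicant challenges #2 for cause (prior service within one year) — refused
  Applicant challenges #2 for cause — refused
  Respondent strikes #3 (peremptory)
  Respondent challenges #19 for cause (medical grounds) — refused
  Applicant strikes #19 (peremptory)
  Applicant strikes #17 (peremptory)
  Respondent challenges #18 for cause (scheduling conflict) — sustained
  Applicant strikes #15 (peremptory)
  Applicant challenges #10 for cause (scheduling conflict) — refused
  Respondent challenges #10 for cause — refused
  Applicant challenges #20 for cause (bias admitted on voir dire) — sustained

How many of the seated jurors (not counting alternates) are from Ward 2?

3

Removed: #3, #8, #12, #13, #15, #17, #18, #19, #20, #23.
Seated jurors 1–9: #1, #2, #4, #5, #6, #7, #9, #10, #11 (alternates #14, #16 not counted).
Of those, in Ward 2: #2, #6, #9 → 3.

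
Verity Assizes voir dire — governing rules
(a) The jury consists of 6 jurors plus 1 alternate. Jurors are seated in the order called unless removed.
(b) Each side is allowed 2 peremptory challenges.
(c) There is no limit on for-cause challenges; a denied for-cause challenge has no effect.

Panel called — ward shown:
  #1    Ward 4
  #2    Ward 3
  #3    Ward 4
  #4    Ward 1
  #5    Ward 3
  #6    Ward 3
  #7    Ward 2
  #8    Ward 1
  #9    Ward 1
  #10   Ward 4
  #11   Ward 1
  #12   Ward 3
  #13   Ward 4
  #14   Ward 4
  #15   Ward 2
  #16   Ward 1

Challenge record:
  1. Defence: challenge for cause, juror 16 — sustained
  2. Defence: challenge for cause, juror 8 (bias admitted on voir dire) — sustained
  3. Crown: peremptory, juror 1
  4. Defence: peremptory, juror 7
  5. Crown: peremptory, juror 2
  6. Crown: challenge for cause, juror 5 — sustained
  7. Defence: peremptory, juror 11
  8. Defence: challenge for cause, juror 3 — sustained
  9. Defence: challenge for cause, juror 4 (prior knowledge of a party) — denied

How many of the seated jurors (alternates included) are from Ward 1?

2

Removed: #1, #2, #3, #5, #7, #8, #11, #16.
Seated (7 incl. alternates): #4, #6, #9, #10, #12, #13, #14.
Of those, in Ward 1: #4, #9 → 2.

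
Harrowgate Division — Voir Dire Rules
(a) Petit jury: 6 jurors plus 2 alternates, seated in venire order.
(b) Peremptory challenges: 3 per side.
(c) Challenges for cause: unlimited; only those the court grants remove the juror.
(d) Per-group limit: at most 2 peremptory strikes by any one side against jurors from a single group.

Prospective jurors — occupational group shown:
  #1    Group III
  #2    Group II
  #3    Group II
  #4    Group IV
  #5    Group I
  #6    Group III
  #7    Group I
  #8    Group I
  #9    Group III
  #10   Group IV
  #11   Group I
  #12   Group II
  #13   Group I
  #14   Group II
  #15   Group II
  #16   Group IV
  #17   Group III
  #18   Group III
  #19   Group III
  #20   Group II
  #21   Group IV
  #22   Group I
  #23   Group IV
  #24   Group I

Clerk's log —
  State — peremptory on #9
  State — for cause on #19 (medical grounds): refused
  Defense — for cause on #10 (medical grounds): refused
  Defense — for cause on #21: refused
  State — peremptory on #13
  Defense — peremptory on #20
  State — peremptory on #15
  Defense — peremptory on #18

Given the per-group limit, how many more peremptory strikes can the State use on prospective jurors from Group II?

0

State peremptories so far: #9, #13, #15 — 3 of 3 used, 0 left overall.
Against Group II: #15 — 1 used; per-group cap 2 leaves 1.
Binding limit: min(0, 1) = 0.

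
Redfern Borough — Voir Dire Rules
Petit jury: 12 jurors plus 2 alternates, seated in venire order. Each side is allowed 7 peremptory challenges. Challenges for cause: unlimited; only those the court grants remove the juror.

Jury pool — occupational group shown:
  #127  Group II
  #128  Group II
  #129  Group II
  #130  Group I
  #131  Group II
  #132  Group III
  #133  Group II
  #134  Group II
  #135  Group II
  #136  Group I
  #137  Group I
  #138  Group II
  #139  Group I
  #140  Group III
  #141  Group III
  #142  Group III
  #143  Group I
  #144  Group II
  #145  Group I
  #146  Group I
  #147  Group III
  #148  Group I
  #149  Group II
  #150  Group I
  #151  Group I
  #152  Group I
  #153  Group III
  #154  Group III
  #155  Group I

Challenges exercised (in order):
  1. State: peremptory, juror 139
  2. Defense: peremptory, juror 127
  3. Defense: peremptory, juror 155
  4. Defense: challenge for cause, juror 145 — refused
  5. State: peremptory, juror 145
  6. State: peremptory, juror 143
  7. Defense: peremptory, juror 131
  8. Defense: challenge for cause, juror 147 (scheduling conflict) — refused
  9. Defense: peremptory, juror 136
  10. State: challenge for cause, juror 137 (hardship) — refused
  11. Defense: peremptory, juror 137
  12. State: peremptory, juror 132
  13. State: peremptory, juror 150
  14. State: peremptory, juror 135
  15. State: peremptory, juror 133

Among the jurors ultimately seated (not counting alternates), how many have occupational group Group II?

5

Removed: #127, #131, #132, #133, #135, #136, #137, #139, #143, #145, #150, #155.
Seated jurors 1–12: #128, #129, #130, #134, #138, #140, #141, #142, #144, #146, #147, #148 (alternates #149, #151 not counted).
Of those, in Group II: #128, #129, #134, #138, #144 → 5.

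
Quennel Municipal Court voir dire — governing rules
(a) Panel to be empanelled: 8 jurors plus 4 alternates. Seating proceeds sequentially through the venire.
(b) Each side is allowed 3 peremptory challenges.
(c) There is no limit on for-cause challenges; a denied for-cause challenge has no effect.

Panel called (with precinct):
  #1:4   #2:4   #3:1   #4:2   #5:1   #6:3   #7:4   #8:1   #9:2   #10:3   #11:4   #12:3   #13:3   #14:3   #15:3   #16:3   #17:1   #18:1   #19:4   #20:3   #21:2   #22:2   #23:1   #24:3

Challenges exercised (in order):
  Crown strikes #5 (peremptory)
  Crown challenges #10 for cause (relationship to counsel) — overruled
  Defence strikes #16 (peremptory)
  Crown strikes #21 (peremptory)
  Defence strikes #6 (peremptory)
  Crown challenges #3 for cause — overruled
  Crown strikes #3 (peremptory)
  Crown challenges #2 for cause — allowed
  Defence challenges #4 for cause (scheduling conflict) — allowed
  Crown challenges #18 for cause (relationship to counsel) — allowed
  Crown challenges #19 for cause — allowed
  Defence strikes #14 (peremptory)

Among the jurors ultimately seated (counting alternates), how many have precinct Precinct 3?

Removed: #2, #3, #4, #5, #6, #14, #16, #18, #19, #21.
Seated (12 incl. alternates): #1, #7, #8, #9, #10, #11, #12, #13, #15, #17, #20, #22.
Of those, in Precinct 3: #10, #12, #13, #15, #20 → 5.

5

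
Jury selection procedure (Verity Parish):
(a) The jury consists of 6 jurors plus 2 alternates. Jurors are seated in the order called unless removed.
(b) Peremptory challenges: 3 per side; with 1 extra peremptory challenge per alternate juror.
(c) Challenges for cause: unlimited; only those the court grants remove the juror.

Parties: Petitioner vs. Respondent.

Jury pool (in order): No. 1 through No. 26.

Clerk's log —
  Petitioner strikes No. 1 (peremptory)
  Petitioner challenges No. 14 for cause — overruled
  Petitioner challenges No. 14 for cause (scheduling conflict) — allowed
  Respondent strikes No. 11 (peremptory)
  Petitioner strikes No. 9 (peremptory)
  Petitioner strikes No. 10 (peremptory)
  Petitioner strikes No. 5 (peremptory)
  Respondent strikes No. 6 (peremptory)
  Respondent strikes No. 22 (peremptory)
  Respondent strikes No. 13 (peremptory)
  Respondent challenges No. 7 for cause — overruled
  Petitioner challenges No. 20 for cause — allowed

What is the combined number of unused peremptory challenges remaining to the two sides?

2

Petitioner allotment: 3 base + 1 × 2 alternates = 5. Respondent allotment: 3 base + 1 × 2 alternates = 5.
Petitioner peremptories used: #1, #9, #10, #5 — 4 (for-cause on #14, #14, #20 don't count).
Respondent peremptories used: #11, #6, #22, #13 — 4 (the for-cause on #7 doesn't count).
Remaining: (5 − 4) + (5 − 4) = 2.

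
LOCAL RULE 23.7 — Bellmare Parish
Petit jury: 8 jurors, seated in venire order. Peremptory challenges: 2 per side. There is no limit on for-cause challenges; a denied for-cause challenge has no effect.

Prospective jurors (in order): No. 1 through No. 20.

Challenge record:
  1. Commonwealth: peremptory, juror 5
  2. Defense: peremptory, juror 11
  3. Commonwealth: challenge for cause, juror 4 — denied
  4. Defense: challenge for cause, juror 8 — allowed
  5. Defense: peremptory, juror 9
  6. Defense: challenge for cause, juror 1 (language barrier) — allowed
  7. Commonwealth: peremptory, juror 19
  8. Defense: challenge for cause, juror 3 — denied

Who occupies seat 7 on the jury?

Removed: #1, #5, #8, #9, #11, #19. (#3, #4 stay — for-cause denied.)
Seating in order: seats 1–8 → #2, #3, #4, #6, #7, #10, #12, #13.
So seat 7 is #12.

12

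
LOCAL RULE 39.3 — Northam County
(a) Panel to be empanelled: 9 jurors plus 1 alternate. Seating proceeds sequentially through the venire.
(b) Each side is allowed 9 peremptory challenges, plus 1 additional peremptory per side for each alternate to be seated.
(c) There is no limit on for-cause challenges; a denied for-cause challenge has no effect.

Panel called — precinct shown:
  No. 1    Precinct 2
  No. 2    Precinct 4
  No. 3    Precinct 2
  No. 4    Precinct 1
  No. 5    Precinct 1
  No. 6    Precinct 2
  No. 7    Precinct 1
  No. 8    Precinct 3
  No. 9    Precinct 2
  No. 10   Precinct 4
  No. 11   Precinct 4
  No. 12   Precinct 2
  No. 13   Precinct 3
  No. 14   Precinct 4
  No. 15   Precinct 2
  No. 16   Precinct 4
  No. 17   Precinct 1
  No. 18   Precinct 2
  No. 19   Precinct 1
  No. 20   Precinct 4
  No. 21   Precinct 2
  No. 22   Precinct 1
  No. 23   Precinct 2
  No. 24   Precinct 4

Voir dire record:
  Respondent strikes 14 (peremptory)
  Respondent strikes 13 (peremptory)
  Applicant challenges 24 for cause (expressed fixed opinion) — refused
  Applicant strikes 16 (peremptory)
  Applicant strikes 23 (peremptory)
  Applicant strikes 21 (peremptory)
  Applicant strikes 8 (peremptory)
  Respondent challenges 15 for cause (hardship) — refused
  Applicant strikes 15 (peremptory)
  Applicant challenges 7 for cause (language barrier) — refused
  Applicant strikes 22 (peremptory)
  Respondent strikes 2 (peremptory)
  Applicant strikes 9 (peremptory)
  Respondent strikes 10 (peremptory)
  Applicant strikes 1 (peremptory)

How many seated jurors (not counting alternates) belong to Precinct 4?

1

Removed: #1, #2, #8, #9, #10, #13, #14, #15, #16, #21, #22, #23.
Seated jurors 1–9: #3, #4, #5, #6, #7, #11, #12, #17, #18 (alternates #19 not counted).
Of those, in Precinct 4: #11 → 1.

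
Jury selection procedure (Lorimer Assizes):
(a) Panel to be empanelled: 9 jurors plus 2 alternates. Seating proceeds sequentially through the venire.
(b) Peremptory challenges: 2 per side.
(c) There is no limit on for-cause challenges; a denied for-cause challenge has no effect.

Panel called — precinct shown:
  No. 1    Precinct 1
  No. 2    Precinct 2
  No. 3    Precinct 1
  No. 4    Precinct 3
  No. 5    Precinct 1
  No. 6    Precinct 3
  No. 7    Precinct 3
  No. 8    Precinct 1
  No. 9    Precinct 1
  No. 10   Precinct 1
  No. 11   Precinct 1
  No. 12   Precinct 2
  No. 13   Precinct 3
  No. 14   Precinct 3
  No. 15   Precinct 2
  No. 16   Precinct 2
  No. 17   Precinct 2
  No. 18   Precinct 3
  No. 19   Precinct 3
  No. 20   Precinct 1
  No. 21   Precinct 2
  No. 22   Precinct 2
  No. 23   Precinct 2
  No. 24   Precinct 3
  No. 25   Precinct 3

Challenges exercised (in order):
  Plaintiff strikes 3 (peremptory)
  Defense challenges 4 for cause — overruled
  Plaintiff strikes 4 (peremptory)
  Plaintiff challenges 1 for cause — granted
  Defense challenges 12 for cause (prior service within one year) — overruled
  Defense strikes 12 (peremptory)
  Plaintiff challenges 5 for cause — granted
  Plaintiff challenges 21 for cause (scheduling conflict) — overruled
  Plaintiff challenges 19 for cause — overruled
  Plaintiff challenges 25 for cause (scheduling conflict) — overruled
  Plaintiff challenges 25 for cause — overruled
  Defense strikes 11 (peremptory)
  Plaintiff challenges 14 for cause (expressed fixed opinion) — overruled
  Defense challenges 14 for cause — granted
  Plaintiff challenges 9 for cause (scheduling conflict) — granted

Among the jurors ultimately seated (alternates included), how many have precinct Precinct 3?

Removed: #1, #3, #4, #5, #9, #11, #12, #14.
Seated (11 incl. alternates): #2, #6, #7, #8, #10, #13, #15, #16, #17, #18, #19.
Of those, in Precinct 3: #6, #7, #13, #18, #19 → 5.

5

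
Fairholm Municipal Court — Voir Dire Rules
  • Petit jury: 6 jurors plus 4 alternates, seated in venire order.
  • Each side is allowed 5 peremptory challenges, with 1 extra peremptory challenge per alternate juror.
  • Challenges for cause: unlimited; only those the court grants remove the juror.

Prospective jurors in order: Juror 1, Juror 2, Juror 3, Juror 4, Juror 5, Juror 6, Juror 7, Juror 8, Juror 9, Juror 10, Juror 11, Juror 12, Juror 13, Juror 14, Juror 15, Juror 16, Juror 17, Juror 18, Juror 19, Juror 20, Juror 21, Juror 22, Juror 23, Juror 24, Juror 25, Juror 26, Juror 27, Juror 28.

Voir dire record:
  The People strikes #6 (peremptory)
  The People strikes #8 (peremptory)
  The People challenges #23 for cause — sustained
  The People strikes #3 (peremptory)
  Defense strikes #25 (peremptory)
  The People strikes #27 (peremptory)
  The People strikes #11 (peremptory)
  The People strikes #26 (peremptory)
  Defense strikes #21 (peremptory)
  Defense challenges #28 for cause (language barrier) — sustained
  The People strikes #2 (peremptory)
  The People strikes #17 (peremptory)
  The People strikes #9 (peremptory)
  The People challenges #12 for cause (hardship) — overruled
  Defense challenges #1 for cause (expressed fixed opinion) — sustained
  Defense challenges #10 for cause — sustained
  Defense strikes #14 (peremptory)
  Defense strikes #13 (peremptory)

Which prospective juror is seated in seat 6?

16

Removed: #1, #2, #3, #6, #8, #9, #10, #11, #13, #14, #17, #21, #23, #25, #26, #27, #28. (#12 stays — for-cause denied.)
Filling seats in venire order through position 6: #4, #5, #7, #12, #15, #16.
So seat 6 is #16.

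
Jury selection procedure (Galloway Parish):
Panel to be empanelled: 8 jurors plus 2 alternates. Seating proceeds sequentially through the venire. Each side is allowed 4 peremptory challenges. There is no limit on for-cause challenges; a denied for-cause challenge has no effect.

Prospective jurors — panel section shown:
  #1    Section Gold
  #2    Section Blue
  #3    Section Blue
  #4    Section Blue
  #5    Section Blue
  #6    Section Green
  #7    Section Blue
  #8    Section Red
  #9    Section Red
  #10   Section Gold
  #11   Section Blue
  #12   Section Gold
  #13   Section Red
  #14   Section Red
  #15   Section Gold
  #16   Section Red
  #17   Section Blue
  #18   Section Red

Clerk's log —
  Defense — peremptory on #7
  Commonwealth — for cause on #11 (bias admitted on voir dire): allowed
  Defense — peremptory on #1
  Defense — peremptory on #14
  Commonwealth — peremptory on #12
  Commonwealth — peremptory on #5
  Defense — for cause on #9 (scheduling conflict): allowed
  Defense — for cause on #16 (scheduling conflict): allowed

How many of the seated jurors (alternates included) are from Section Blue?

4

Removed: #1, #5, #7, #9, #11, #12, #14, #16.
Seated (10 incl. alternates): #2, #3, #4, #6, #8, #10, #13, #15, #17, #18.
Of those, in Section Blue: #2, #3, #4, #17 → 4.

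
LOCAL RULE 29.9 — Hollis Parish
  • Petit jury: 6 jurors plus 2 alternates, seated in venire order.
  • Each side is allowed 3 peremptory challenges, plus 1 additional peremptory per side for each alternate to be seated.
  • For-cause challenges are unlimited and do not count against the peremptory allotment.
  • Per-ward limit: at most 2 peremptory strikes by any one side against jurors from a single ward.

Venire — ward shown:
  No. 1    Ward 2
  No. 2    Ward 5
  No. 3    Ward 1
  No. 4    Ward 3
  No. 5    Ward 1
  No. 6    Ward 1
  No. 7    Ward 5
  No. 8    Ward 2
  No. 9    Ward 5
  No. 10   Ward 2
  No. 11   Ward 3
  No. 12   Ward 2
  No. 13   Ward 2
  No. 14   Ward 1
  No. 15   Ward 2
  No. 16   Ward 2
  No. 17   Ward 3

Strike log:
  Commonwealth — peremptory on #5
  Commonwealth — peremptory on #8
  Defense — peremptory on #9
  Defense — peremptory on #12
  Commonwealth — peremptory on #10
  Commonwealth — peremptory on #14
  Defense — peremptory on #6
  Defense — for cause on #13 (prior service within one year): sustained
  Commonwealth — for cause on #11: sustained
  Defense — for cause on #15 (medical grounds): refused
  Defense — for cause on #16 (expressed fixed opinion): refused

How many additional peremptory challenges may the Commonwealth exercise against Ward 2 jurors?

0

Commonwealth peremptories so far: #5, #8, #10, #14 — 4 of 5 used, 1 left overall.
Against Ward 2: #8, #10 — 2 used; per-ward cap 2 leaves 0.
Binding limit: min(1, 0) = 0.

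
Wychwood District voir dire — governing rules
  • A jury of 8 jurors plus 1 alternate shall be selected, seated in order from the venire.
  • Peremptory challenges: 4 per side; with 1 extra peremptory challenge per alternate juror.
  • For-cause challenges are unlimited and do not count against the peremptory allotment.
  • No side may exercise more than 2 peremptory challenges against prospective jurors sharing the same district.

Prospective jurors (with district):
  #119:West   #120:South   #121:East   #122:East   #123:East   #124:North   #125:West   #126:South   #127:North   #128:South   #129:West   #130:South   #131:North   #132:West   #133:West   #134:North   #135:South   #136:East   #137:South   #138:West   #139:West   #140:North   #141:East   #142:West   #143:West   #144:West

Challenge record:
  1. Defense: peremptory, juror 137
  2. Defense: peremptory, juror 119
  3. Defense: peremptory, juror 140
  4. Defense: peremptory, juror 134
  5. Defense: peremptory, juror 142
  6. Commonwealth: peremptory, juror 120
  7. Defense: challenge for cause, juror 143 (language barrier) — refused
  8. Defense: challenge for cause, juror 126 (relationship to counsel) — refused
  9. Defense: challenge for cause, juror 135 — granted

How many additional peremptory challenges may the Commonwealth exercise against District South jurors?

1

Commonwealth peremptories so far: #120 — 1 of 5 used, 4 left overall.
Against District South: #120 — 1 used; per-district cap 2 leaves 1.
Binding limit: min(4, 1) = 1.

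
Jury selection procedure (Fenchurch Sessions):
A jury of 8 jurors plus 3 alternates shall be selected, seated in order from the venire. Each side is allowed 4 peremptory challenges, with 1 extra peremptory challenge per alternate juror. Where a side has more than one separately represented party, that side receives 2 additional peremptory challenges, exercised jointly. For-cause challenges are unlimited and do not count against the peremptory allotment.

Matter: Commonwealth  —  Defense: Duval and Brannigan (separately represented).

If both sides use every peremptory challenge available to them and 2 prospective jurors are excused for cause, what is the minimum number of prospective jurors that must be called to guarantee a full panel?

29

Seats to fill: 8 + 3 alternates = 11.
Peremptories — Commonwealth: 4 + 1×3 = 7; Defense: 4 + 1×3 + 2 = 9; total 16.
For-cause removals: 2.
Minimum venire: 11 + 16 + 2 = 29.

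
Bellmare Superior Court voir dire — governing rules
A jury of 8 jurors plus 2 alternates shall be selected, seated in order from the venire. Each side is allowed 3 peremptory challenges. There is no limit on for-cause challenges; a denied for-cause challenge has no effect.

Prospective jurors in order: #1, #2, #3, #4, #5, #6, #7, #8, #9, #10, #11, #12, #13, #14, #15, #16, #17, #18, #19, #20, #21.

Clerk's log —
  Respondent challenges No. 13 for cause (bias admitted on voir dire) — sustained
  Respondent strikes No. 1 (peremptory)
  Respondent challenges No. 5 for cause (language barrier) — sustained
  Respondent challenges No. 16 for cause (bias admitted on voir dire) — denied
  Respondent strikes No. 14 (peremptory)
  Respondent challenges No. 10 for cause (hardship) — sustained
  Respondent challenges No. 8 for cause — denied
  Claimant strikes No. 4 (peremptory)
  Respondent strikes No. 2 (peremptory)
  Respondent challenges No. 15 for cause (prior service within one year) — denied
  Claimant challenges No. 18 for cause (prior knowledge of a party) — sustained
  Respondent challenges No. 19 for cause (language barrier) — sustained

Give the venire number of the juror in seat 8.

Removed: #1, #2, #4, #5, #10, #13, #14, #18, #19. (#8, #15, #16 stay — for-cause denied.)
Filling seats in venire order through position 8: #3, #6, #7, #8, #9, #11, #12, #15.
So seat 8 is #15.

15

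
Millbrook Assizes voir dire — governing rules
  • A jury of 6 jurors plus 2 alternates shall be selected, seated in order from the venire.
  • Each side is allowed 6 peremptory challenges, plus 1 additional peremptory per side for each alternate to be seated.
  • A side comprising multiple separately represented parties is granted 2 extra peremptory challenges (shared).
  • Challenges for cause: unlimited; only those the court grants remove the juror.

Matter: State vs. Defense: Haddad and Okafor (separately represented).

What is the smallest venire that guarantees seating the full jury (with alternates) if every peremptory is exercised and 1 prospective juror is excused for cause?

Seats to fill: 6 + 2 alternates = 8.
Peremptories — State: 6 + 1×2 = 8; Defense: 6 + 1×2 + 2 = 10; total 18.
For-cause removals: 1.
Minimum venire: 8 + 18 + 1 = 27.

27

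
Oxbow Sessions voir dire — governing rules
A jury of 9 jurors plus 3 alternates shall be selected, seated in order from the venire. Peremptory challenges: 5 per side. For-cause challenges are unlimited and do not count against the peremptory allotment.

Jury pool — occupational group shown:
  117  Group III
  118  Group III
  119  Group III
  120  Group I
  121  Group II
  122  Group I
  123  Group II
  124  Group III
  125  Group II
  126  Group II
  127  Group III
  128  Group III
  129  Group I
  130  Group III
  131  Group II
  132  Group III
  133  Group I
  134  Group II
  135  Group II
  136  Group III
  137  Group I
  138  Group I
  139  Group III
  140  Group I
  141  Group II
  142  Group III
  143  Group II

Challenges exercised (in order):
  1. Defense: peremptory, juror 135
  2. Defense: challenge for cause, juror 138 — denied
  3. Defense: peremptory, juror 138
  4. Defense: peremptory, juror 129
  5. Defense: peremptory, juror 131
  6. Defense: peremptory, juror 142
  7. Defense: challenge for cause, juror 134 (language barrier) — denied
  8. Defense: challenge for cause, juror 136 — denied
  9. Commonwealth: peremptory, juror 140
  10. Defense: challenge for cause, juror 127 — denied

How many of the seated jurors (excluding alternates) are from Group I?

2

Removed: #129, #131, #135, #138, #140, #142.
Seated jurors 1–9: #117, #118, #119, #120, #121, #122, #123, #124, #125 (alternates #126, #127, #128 not counted).
Of those, in Group I: #120, #122 → 2.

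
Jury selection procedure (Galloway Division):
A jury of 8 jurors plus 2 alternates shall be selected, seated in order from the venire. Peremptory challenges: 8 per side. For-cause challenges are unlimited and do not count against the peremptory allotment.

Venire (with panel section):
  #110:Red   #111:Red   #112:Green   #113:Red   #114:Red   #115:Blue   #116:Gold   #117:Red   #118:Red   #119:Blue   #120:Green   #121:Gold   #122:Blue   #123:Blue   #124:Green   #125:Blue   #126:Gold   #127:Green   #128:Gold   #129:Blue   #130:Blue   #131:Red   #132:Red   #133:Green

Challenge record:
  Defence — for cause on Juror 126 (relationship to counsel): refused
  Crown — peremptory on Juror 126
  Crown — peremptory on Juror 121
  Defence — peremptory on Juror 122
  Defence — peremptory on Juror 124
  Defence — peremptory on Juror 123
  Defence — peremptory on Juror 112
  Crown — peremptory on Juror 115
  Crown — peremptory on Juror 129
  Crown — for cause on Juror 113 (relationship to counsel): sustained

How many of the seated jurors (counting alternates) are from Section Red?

5

Removed: #112, #113, #115, #121, #122, #123, #124, #126, #129.
Seated (10 incl. alternates): #110, #111, #114, #116, #117, #118, #119, #120, #125, #127.
Of those, in Section Red: #110, #111, #114, #117, #118 → 5.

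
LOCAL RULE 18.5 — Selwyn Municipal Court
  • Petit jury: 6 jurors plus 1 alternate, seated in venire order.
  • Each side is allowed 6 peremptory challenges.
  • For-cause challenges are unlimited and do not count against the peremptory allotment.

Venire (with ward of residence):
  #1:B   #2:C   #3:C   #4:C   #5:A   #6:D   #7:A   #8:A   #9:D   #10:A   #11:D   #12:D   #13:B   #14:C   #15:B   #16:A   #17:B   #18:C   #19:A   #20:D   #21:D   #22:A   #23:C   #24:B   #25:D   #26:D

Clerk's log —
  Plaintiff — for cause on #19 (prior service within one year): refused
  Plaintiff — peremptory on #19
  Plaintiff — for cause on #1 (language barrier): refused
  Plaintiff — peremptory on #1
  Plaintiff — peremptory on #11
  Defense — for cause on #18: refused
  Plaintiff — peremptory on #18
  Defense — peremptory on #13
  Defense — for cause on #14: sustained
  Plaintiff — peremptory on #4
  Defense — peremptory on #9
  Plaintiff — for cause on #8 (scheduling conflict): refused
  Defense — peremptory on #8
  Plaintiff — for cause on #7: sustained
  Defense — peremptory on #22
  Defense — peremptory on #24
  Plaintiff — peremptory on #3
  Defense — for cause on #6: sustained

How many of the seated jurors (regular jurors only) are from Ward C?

Removed: #1, #3, #4, #6, #7, #8, #9, #11, #13, #14, #18, #19, #22, #24.
Seated jurors 1–6: #2, #5, #10, #12, #15, #16 (alternates #17 not counted).
Of those, in Ward C: #2 → 1.

1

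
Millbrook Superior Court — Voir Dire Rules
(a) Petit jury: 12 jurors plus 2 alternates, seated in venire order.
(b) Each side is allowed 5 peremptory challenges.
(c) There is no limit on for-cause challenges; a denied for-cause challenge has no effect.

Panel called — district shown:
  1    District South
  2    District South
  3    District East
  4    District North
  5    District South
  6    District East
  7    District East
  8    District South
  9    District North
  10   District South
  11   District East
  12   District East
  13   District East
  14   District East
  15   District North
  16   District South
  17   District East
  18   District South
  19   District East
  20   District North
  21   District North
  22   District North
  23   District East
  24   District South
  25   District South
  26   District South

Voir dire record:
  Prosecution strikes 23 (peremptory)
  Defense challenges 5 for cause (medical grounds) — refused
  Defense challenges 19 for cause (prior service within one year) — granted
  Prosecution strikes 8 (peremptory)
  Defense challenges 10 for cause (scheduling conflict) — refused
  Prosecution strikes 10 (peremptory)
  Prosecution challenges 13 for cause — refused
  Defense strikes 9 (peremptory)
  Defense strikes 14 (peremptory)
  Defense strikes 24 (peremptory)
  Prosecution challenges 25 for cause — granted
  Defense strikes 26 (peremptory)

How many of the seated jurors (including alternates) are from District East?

7

Removed: #8, #9, #10, #14, #19, #23, #24, #25, #26.
Seated (14 incl. alternates): #1, #2, #3, #4, #5, #6, #7, #11, #12, #13, #15, #16, #17, #18.
Of those, in District East: #3, #6, #7, #11, #12, #13, #17 → 7.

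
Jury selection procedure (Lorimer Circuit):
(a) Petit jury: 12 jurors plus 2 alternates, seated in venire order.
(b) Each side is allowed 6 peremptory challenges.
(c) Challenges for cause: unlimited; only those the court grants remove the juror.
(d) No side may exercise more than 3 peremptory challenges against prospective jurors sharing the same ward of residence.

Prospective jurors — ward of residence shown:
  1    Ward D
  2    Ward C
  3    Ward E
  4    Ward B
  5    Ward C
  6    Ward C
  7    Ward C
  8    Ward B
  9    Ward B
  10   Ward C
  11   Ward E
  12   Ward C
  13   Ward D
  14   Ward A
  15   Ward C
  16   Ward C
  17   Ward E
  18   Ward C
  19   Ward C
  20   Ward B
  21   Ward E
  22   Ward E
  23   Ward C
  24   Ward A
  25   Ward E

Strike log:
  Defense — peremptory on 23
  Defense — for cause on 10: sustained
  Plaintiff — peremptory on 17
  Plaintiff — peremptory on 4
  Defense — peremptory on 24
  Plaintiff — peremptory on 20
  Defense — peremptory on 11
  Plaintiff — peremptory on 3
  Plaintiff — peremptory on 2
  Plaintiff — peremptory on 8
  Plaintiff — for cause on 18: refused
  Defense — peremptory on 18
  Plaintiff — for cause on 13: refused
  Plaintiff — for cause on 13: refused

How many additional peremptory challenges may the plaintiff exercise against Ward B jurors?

0

Plaintiff peremptories so far: #17, #4, #20, #3, #2, #8 — 6 of 6 used, 0 left overall.
Against Ward B: #4, #20, #8 — 3 used; per-ward cap 3 leaves 0.
Binding limit: min(0, 0) = 0.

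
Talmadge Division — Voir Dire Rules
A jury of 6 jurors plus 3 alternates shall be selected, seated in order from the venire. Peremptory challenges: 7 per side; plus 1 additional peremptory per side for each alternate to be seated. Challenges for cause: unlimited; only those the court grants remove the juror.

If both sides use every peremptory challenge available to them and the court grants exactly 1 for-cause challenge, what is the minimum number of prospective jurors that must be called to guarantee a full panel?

Seats to fill: 6 + 3 alternates = 9.
Peremptories: 7 + 1×3 = 10 per side × 2 sides = 20.
For-cause removals: 1.
Minimum venire: 9 + 20 + 1 = 30.

30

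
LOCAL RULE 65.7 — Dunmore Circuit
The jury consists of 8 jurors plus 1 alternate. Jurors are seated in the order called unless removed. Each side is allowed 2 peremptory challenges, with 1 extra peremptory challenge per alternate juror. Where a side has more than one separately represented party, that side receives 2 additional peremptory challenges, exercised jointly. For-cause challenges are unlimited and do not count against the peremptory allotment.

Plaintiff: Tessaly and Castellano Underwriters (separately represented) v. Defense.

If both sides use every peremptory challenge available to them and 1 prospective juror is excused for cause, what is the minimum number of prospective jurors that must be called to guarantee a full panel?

18

Seats to fill: 8 + 1 alternates = 9.
Peremptories — Plaintiff: 2 + 1×1 + 2 = 5; Defense: 2 + 1×1 = 3; total 8.
For-cause removals: 1.
Minimum venire: 9 + 8 + 1 = 18.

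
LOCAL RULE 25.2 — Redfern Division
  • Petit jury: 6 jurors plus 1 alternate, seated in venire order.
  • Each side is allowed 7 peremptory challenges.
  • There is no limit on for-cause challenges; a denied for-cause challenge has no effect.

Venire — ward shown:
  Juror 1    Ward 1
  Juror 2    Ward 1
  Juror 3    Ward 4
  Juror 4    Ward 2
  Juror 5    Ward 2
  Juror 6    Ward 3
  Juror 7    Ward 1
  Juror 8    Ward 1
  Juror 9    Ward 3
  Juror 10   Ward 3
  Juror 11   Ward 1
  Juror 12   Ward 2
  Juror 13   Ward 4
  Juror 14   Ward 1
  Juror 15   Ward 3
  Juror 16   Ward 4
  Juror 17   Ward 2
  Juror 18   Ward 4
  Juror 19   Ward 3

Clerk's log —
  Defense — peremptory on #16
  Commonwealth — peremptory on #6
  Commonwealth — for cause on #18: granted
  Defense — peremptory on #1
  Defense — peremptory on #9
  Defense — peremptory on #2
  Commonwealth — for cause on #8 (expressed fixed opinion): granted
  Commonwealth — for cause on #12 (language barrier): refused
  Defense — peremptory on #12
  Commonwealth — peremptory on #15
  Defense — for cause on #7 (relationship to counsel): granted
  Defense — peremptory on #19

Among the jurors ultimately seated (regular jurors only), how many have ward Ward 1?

Removed: #1, #2, #6, #7, #8, #9, #12, #15, #16, #18, #19.
Seated jurors 1–6: #3, #4, #5, #10, #11, #13 (alternates #14 not counted).
Of those, in Ward 1: #11 → 1.

1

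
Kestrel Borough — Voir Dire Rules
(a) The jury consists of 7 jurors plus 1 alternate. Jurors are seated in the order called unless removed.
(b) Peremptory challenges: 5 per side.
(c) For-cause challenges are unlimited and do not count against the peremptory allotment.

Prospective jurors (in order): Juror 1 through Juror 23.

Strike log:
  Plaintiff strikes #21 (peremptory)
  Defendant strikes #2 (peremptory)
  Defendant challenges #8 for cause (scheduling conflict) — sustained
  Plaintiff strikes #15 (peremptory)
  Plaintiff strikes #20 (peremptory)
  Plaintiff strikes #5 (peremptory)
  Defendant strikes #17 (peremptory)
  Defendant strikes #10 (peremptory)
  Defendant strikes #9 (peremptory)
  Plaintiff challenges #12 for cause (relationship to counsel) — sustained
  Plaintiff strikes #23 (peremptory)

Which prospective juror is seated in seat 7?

Removed: #2, #5, #8, #9, #10, #12, #15, #17, #20, #21, #23.
Seating in order: seats 1–7 → #1, #3, #4, #6, #7, #11, #13; alternates → #14.
So seat 7 is #13.

13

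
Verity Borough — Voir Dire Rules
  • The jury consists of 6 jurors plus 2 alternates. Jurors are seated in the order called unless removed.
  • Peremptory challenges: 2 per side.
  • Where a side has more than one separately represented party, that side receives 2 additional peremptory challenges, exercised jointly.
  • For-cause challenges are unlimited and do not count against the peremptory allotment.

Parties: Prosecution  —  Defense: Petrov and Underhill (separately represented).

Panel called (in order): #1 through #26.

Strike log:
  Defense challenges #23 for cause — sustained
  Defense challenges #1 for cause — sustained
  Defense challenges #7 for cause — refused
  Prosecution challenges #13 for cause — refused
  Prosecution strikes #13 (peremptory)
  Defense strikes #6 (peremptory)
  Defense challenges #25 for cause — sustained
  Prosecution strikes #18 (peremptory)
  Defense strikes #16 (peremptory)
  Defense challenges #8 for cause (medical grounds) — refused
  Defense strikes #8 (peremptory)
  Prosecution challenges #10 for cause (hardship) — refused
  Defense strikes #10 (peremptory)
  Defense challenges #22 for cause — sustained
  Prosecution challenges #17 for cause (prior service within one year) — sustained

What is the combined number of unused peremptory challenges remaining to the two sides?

0

Prosecution allotment: 2. Defense allotment: 2 base + 2 multi-party = 4.
Prosecution peremptories used: #13, #18 — 2 (for-cause on #13, #10, #17 don't count).
Defense peremptories used: #6, #16, #8, #10 — 4 (for-cause on #23, #1, #7, #25, #8, #22 don't count).
Remaining: (2 − 2) + (4 − 4) = 0.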